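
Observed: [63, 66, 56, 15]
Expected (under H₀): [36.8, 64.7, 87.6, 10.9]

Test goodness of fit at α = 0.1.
Chi-square goodness of fit test:
H₀: observed counts match expected distribution
H₁: observed counts differ from expected distribution
df = k - 1 = 3
χ² = Σ(O - E)²/E
   = (63 - 36.8)²/36.8 + (66 - 64.7)²/64.7 + (56 - 87.6)²/87.6 + (15 - 10.9)²/10.9
   = 18.653 + 0.026 + 11.399 + 1.542
   = 31.62
p-value < 0.0001

Since p-value < α = 0.1, we reject H₀.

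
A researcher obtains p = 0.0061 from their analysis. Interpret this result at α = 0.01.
Since p = 0.0061 < α = 0.01, reject H₀.
There is sufficient evidence to reject the null hypothesis; the result is statistically significant at the 0.01 level.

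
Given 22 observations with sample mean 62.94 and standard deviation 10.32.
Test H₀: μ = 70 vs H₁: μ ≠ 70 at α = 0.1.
One-sample t-test:
H₀: μ = 70
H₁: μ ≠ 70
df = n - 1 = 21
t = (x̄ - μ₀) / (s/√n) = (62.94 - 70) / (10.32/√22) = -3.209
p-value = 0.0042

Since p-value < α = 0.1, we reject H₀.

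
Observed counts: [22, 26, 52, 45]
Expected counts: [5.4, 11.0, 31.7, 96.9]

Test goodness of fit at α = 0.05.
Chi-square goodness of fit test:
H₀: observed counts match expected distribution
H₁: observed counts differ from expected distribution
df = k - 1 = 3
χ² = Σ(O - E)²/E
   = (22 - 5.4)²/5.4 + (26 - 11.0)²/11.0 + (52 - 31.7)²/31.7 + (45 - 96.9)²/96.9
   = 51.030 + 20.455 + 13.000 + 27.798
   = 112.28
p-value < 0.0001

Since p-value < α = 0.05, we reject H₀.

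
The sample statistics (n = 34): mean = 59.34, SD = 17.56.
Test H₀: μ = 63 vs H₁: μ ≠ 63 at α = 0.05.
One-sample t-test:
H₀: μ = 63
H₁: μ ≠ 63
df = n - 1 = 33
t = (x̄ - μ₀) / (s/√n) = (59.34 - 63) / (17.56/√34) = -1.215
p-value = 0.2329

Since p-value > α = 0.05, we fail to reject H₀.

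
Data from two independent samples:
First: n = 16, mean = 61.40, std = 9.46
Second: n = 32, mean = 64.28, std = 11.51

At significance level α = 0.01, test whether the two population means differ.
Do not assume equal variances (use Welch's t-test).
Welch's two-sample t-test:
H₀: μ₁ = μ₂
H₁: μ₁ ≠ μ₂
s₁²/n₁ = 9.46²/16 = 5.5932,  s₂²/n₂ = 11.51²/32 = 4.1400
SE = √(s₁²/n₁ + s₂²/n₂) = √(5.5932 + 4.1400) = 3.1198
df (Welch-Satterthwaite) = (s₁²/n₁ + s₂²/n₂)² / [(s₁²/n₁)²/(n₁-1) + (s₂²/n₂)²/(n₂-1)] ≈ 35.91
t = (x̄₁ - x̄₂) / SE = (61.40 - 64.28) / 3.1198 = -2.88 / 3.1198 = -0.923
p-value = 0.3621

Since p-value > α = 0.01, we fail to reject H₀.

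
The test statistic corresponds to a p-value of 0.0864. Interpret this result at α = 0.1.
Since p = 0.0864 < α = 0.1, reject H₀.
There is sufficient evidence to reject the null hypothesis; the result is statistically significant at the 0.1 level.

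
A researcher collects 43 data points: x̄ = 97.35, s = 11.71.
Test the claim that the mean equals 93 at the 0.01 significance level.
One-sample t-test:
H₀: μ = 93
H₁: μ ≠ 93
df = n - 1 = 42
t = (x̄ - μ₀) / (s/√n) = (97.35 - 93) / (11.71/√43) = 2.436
p-value = 0.0192

Since p-value > α = 0.01, we fail to reject H₀.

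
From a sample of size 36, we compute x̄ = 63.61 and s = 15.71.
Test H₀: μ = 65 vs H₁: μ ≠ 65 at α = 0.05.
One-sample t-test:
H₀: μ = 65
H₁: μ ≠ 65
df = n - 1 = 35
t = (x̄ - μ₀) / (s/√n) = (63.61 - 65) / (15.71/√36) = -0.531
p-value = 0.5989

Since p-value > α = 0.05, we fail to reject H₀.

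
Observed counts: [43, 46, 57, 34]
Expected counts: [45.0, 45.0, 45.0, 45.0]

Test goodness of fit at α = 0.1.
Chi-square goodness of fit test:
H₀: observed counts match expected distribution
H₁: observed counts differ from expected distribution
df = k - 1 = 3
χ² = Σ(O - E)²/E
   = (43 - 45.0)²/45.0 + (46 - 45.0)²/45.0 + (57 - 45.0)²/45.0 + (34 - 45.0)²/45.0
   = 0.089 + 0.022 + 3.200 + 2.689
   = 6.00
p-value = 0.1116

Since p-value > α = 0.1, we fail to reject H₀.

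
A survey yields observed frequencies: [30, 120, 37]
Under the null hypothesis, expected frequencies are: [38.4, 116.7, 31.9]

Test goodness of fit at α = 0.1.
Chi-square goodness of fit test:
H₀: observed counts match expected distribution
H₁: observed counts differ from expected distribution
df = k - 1 = 2
χ² = Σ(O - E)²/E
   = (30 - 38.4)²/38.4 + (120 - 116.7)²/116.7 + (37 - 31.9)²/31.9
   = 1.837 + 0.093 + 0.815
   = 2.75
p-value = 0.2533

Since p-value > α = 0.1, we fail to reject H₀.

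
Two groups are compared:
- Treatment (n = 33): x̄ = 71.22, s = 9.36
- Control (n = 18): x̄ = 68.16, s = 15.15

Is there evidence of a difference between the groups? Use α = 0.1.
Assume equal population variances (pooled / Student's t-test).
Student's two-sample t-test (equal variances):
H₀: μ₁ = μ₂
H₁: μ₁ ≠ μ₂
df = n₁ + n₂ - 2 = 49
Pooled variance s_p² = [(n₁-1)s₁² + (n₂-1)s₂²] / (n₁ + n₂ - 2) = [(32)(9.36²) + (17)(15.15²)] / 49 = 136.8447
SE = √(s_p²(1/n₁ + 1/n₂)) = √(136.8447 × (1/33 + 1/18)) = 3.4277
t = (x̄₁ - x̄₂) / SE = (71.22 - 68.16) / 3.4277 = 3.06 / 3.4277 = 0.893
p-value = 0.3764

Since p-value > α = 0.1, we fail to reject H₀.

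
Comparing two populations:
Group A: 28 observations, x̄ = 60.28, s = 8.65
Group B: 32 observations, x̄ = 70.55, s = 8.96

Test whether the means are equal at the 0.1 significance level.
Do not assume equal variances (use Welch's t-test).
Welch's two-sample t-test:
H₀: μ₁ = μ₂
H₁: μ₁ ≠ μ₂
s₁²/n₁ = 8.65²/28 = 2.6722,  s₂²/n₂ = 8.96²/32 = 2.5088
SE = √(s₁²/n₁ + s₂²/n₂) = √(2.6722 + 2.5088) = 2.2762
df (Welch-Satterthwaite) = (s₁²/n₁ + s₂²/n₂)² / [(s₁²/n₁)²/(n₁-1) + (s₂²/n₂)²/(n₂-1)] ≈ 57.42
t = (x̄₁ - x̄₂) / SE = (60.28 - 70.55) / 2.2762 = -10.27 / 2.2762 = -4.512
p-value < 0.0001

Since p-value < α = 0.1, we reject H₀.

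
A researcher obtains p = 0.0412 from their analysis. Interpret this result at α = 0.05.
Since p = 0.0412 < α = 0.05, reject H₀.
There is sufficient evidence to reject the null hypothesis; the result is statistically significant at the 0.05 level.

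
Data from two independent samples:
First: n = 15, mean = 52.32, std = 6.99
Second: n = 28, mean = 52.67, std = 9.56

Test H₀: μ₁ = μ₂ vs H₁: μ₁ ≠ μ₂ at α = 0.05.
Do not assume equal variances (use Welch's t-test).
Welch's two-sample t-test:
H₀: μ₁ = μ₂
H₁: μ₁ ≠ μ₂
s₁²/n₁ = 6.99²/15 = 3.2573,  s₂²/n₂ = 9.56²/28 = 3.2641
SE = √(s₁²/n₁ + s₂²/n₂) = √(3.2573 + 3.2641) = 2.5537
df (Welch-Satterthwaite) = (s₁²/n₁ + s₂²/n₂)² / [(s₁²/n₁)²/(n₁-1) + (s₂²/n₂)²/(n₂-1)] ≈ 36.90
t = (x̄₁ - x̄₂) / SE = (52.32 - 52.67) / 2.5537 = -0.35 / 2.5537 = -0.137
p-value = 0.8917

Since p-value > α = 0.05, we fail to reject H₀.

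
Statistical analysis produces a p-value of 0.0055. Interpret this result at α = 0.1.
Since p = 0.0055 < α = 0.1, reject H₀.
There is sufficient evidence to reject the null hypothesis; the result is statistically significant at the 0.1 level.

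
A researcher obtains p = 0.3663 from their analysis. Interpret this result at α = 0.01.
Since p = 0.3663 > α = 0.01, fail to reject H₀.
There is insufficient evidence to reject the null hypothesis; the result is not statistically significant at the 0.01 level.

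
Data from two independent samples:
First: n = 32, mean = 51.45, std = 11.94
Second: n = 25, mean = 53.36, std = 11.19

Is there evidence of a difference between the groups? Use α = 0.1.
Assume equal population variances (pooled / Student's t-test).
Student's two-sample t-test (equal variances):
H₀: μ₁ = μ₂
H₁: μ₁ ≠ μ₂
df = n₁ + n₂ - 2 = 55
Pooled variance s_p² = [(n₁-1)s₁² + (n₂-1)s₂²] / (n₁ + n₂ - 2) = [(31)(11.94²) + (24)(11.19²)] / 55 = 134.9938
SE = √(s_p²(1/n₁ + 1/n₂)) = √(134.9938 × (1/32 + 1/25)) = 3.1013
t = (x̄₁ - x̄₂) / SE = (51.45 - 53.36) / 3.1013 = -1.91 / 3.1013 = -0.616
p-value = 0.5405

Since p-value > α = 0.1, we fail to reject H₀.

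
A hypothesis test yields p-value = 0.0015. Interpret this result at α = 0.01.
Since p = 0.0015 < α = 0.01, reject H₀.
There is sufficient evidence to reject the null hypothesis; the result is statistically significant at the 0.01 level.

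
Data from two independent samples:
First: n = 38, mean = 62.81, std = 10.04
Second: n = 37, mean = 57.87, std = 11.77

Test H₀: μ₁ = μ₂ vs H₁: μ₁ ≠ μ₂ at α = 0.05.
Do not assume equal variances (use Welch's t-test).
Welch's two-sample t-test:
H₀: μ₁ = μ₂
H₁: μ₁ ≠ μ₂
s₁²/n₁ = 10.04²/38 = 2.6527,  s₂²/n₂ = 11.77²/37 = 3.7441
SE = √(s₁²/n₁ + s₂²/n₂) = √(2.6527 + 3.7441) = 2.5292
df (Welch-Satterthwaite) = (s₁²/n₁ + s₂²/n₂)² / [(s₁²/n₁)²/(n₁-1) + (s₂²/n₂)²/(n₂-1)] ≈ 70.60
t = (x̄₁ - x̄₂) / SE = (62.81 - 57.87) / 2.5292 = 4.94 / 2.5292 = 1.953
p-value = 0.0548

Since p-value > α = 0.05, we fail to reject H₀.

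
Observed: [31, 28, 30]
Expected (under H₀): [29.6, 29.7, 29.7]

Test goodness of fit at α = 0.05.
Chi-square goodness of fit test:
H₀: observed counts match expected distribution
H₁: observed counts differ from expected distribution
df = k - 1 = 2
χ² = Σ(O - E)²/E
   = (31 - 29.6)²/29.6 + (28 - 29.7)²/29.7 + (30 - 29.7)²/29.7
   = 0.066 + 0.097 + 0.003
   = 0.17
p-value = 0.9201

Since p-value > α = 0.05, we fail to reject H₀.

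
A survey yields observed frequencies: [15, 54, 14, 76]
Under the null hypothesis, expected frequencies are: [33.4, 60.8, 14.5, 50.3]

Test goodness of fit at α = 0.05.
Chi-square goodness of fit test:
H₀: observed counts match expected distribution
H₁: observed counts differ from expected distribution
df = k - 1 = 3
χ² = Σ(O - E)²/E
   = (15 - 33.4)²/33.4 + (54 - 60.8)²/60.8 + (14 - 14.5)²/14.5 + (76 - 50.3)²/50.3
   = 10.137 + 0.761 + 0.017 + 13.131
   = 24.05
p-value < 0.0001

Since p-value < α = 0.05, we reject H₀.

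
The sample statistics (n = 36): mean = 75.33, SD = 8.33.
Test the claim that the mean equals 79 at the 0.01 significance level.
One-sample t-test:
H₀: μ = 79
H₁: μ ≠ 79
df = n - 1 = 35
t = (x̄ - μ₀) / (s/√n) = (75.33 - 79) / (8.33/√36) = -2.643
p-value = 0.0122

Since p-value > α = 0.01, we fail to reject H₀.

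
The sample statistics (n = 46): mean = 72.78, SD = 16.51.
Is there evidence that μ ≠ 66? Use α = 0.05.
One-sample t-test:
H₀: μ = 66
H₁: μ ≠ 66
df = n - 1 = 45
t = (x̄ - μ₀) / (s/√n) = (72.78 - 66) / (16.51/√46) = 2.785
p-value = 0.0078

Since p-value < α = 0.05, we reject H₀.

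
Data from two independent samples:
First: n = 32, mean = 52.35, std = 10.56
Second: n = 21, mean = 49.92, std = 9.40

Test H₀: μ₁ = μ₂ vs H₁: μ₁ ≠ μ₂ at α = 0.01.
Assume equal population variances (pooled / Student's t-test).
Student's two-sample t-test (equal variances):
H₀: μ₁ = μ₂
H₁: μ₁ ≠ μ₂
df = n₁ + n₂ - 2 = 51
Pooled variance s_p² = [(n₁-1)s₁² + (n₂-1)s₂²] / (n₁ + n₂ - 2) = [(31)(10.56²) + (20)(9.40²)] / 51 = 102.4338
SE = √(s_p²(1/n₁ + 1/n₂)) = √(102.4338 × (1/32 + 1/21)) = 2.8423
t = (x̄₁ - x̄₂) / SE = (52.35 - 49.92) / 2.8423 = 2.43 / 2.8423 = 0.855
p-value = 0.3966

Since p-value > α = 0.01, we fail to reject H₀.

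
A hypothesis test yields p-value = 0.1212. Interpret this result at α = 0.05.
Since p = 0.1212 > α = 0.05, fail to reject H₀.
There is insufficient evidence to reject the null hypothesis; the result is not statistically significant at the 0.05 level.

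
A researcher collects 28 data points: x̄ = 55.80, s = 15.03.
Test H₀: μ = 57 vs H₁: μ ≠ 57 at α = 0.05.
One-sample t-test:
H₀: μ = 57
H₁: μ ≠ 57
df = n - 1 = 27
t = (x̄ - μ₀) / (s/√n) = (55.80 - 57) / (15.03/√28) = -0.422
p-value = 0.6760

Since p-value > α = 0.05, we fail to reject H₀.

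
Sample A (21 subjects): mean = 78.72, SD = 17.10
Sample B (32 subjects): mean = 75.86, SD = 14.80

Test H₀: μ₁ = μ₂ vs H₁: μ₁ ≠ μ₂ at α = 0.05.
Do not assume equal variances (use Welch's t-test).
Welch's two-sample t-test:
H₀: μ₁ = μ₂
H₁: μ₁ ≠ μ₂
s₁²/n₁ = 17.10²/21 = 13.9243,  s₂²/n₂ = 14.80²/32 = 6.8450
SE = √(s₁²/n₁ + s₂²/n₂) = √(13.9243 + 6.8450) = 4.5573
df (Welch-Satterthwaite) = (s₁²/n₁ + s₂²/n₂)² / [(s₁²/n₁)²/(n₁-1) + (s₂²/n₂)²/(n₂-1)] ≈ 38.49
t = (x̄₁ - x̄₂) / SE = (78.72 - 75.86) / 4.5573 = 2.86 / 4.5573 = 0.628
p-value = 0.5340

Since p-value > α = 0.05, we fail to reject H₀.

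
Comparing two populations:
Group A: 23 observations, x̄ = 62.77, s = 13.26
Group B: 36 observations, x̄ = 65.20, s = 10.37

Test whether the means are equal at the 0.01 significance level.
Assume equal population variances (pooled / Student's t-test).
Student's two-sample t-test (equal variances):
H₀: μ₁ = μ₂
H₁: μ₁ ≠ μ₂
df = n₁ + n₂ - 2 = 57
Pooled variance s_p² = [(n₁-1)s₁² + (n₂-1)s₂²] / (n₁ + n₂ - 2) = [(22)(13.26²) + (35)(10.37²)] / 57 = 133.8947
SE = √(s_p²(1/n₁ + 1/n₂)) = √(133.8947 × (1/23 + 1/36)) = 3.0888
t = (x̄₁ - x̄₂) / SE = (62.77 - 65.20) / 3.0888 = -2.43 / 3.0888 = -0.787
p-value = 0.4347

Since p-value > α = 0.01, we fail to reject H₀.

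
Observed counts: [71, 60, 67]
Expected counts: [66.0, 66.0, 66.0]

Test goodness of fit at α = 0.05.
Chi-square goodness of fit test:
H₀: observed counts match expected distribution
H₁: observed counts differ from expected distribution
df = k - 1 = 2
χ² = Σ(O - E)²/E
   = (71 - 66.0)²/66.0 + (60 - 66.0)²/66.0 + (67 - 66.0)²/66.0
   = 0.379 + 0.545 + 0.015
   = 0.94
p-value = 0.6252

Since p-value > α = 0.05, we fail to reject H₀.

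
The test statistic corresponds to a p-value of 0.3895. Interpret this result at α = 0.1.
Since p = 0.3895 > α = 0.1, fail to reject H₀.
There is insufficient evidence to reject the null hypothesis; the result is not statistically significant at the 0.1 level.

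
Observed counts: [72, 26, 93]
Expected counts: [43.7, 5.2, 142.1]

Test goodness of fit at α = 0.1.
Chi-square goodness of fit test:
H₀: observed counts match expected distribution
H₁: observed counts differ from expected distribution
df = k - 1 = 2
χ² = Σ(O - E)²/E
   = (72 - 43.7)²/43.7 + (26 - 5.2)²/5.2 + (93 - 142.1)²/142.1
   = 18.327 + 83.200 + 16.966
   = 118.49
p-value < 0.0001

Since p-value < α = 0.1, we reject H₀.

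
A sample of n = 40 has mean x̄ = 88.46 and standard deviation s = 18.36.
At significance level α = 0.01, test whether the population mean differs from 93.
One-sample t-test:
H₀: μ = 93
H₁: μ ≠ 93
df = n - 1 = 39
t = (x̄ - μ₀) / (s/√n) = (88.46 - 93) / (18.36/√40) = -1.564
p-value = 0.1259

Since p-value > α = 0.01, we fail to reject H₀.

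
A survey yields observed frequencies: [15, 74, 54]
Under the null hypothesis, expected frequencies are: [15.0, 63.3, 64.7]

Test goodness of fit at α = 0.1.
Chi-square goodness of fit test:
H₀: observed counts match expected distribution
H₁: observed counts differ from expected distribution
df = k - 1 = 2
χ² = Σ(O - E)²/E
   = (15 - 15.0)²/15.0 + (74 - 63.3)²/63.3 + (54 - 64.7)²/64.7
   = 0.000 + 1.809 + 1.770
   = 3.58
p-value = 0.1671

Since p-value > α = 0.1, we fail to reject H₀.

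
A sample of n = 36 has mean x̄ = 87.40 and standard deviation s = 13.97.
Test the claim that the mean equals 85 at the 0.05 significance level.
One-sample t-test:
H₀: μ = 85
H₁: μ ≠ 85
df = n - 1 = 35
t = (x̄ - μ₀) / (s/√n) = (87.40 - 85) / (13.97/√36) = 1.031
p-value = 0.3097

Since p-value > α = 0.05, we fail to reject H₀.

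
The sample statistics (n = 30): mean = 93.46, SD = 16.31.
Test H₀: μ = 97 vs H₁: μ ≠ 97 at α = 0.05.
One-sample t-test:
H₀: μ = 97
H₁: μ ≠ 97
df = n - 1 = 29
t = (x̄ - μ₀) / (s/√n) = (93.46 - 97) / (16.31/√30) = -1.189
p-value = 0.2442

Since p-value > α = 0.05, we fail to reject H₀.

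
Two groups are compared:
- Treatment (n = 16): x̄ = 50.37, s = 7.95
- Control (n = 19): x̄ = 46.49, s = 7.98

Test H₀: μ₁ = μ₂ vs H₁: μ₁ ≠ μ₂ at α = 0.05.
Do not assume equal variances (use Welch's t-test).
Welch's two-sample t-test:
H₀: μ₁ = μ₂
H₁: μ₁ ≠ μ₂
s₁²/n₁ = 7.95²/16 = 3.9502,  s₂²/n₂ = 7.98²/19 = 3.3516
SE = √(s₁²/n₁ + s₂²/n₂) = √(3.9502 + 3.3516) = 2.7022
df (Welch-Satterthwaite) = (s₁²/n₁ + s₂²/n₂)² / [(s₁²/n₁)²/(n₁-1) + (s₂²/n₂)²/(n₂-1)] ≈ 32.03
t = (x̄₁ - x̄₂) / SE = (50.37 - 46.49) / 2.7022 = 3.88 / 2.7022 = 1.436
p-value = 0.1607

Since p-value > α = 0.05, we fail to reject H₀.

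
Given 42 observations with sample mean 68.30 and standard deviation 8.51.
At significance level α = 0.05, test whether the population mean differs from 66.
One-sample t-test:
H₀: μ = 66
H₁: μ ≠ 66
df = n - 1 = 41
t = (x̄ - μ₀) / (s/√n) = (68.30 - 66) / (8.51/√42) = 1.752
p-value = 0.0873

Since p-value > α = 0.05, we fail to reject H₀.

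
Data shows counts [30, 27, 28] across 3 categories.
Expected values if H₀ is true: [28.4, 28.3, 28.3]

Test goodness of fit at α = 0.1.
Chi-square goodness of fit test:
H₀: observed counts match expected distribution
H₁: observed counts differ from expected distribution
df = k - 1 = 2
χ² = Σ(O - E)²/E
   = (30 - 28.4)²/28.4 + (27 - 28.3)²/28.3 + (28 - 28.3)²/28.3
   = 0.090 + 0.060 + 0.003
   = 0.15
p-value = 0.9263

Since p-value > α = 0.1, we fail to reject H₀.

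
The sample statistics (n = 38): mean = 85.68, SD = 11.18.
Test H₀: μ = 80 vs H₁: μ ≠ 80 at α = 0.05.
One-sample t-test:
H₀: μ = 80
H₁: μ ≠ 80
df = n - 1 = 37
t = (x̄ - μ₀) / (s/√n) = (85.68 - 80) / (11.18/√38) = 3.132
p-value = 0.0034

Since p-value < α = 0.05, we reject H₀.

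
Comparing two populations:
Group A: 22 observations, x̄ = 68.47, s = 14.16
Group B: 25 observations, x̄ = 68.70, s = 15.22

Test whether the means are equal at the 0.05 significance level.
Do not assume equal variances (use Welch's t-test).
Welch's two-sample t-test:
H₀: μ₁ = μ₂
H₁: μ₁ ≠ μ₂
s₁²/n₁ = 14.16²/22 = 9.1139,  s₂²/n₂ = 15.22²/25 = 9.2659
SE = √(s₁²/n₁ + s₂²/n₂) = √(9.1139 + 9.2659) = 4.2872
df (Welch-Satterthwaite) = (s₁²/n₁ + s₂²/n₂)² / [(s₁²/n₁)²/(n₁-1) + (s₂²/n₂)²/(n₂-1)] ≈ 44.85
t = (x̄₁ - x̄₂) / SE = (68.47 - 68.70) / 4.2872 = -0.23 / 4.2872 = -0.054
p-value = 0.9575

Since p-value > α = 0.05, we fail to reject H₀.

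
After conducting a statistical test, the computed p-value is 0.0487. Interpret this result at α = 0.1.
Since p = 0.0487 < α = 0.1, reject H₀.
There is sufficient evidence to reject the null hypothesis; the result is statistically significant at the 0.1 level.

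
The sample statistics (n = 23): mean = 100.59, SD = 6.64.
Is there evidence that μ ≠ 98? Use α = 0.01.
One-sample t-test:
H₀: μ = 98
H₁: μ ≠ 98
df = n - 1 = 22
t = (x̄ - μ₀) / (s/√n) = (100.59 - 98) / (6.64/√23) = 1.871
p-value = 0.0748

Since p-value > α = 0.01, we fail to reject H₀.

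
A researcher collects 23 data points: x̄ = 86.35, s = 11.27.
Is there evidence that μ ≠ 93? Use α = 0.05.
One-sample t-test:
H₀: μ = 93
H₁: μ ≠ 93
df = n - 1 = 22
t = (x̄ - μ₀) / (s/√n) = (86.35 - 93) / (11.27/√23) = -2.830
p-value = 0.0098

Since p-value < α = 0.05, we reject H₀.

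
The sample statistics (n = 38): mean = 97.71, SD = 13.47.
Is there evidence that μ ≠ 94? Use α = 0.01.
One-sample t-test:
H₀: μ = 94
H₁: μ ≠ 94
df = n - 1 = 37
t = (x̄ - μ₀) / (s/√n) = (97.71 - 94) / (13.47/√38) = 1.698
p-value = 0.0979

Since p-value > α = 0.01, we fail to reject H₀.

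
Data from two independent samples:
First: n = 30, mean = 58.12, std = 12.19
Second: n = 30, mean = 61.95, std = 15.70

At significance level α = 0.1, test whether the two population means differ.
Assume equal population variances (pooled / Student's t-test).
Student's two-sample t-test (equal variances):
H₀: μ₁ = μ₂
H₁: μ₁ ≠ μ₂
df = n₁ + n₂ - 2 = 58
Pooled variance s_p² = [(n₁-1)s₁² + (n₂-1)s₂²] / (n₁ + n₂ - 2) = [(29)(12.19²) + (29)(15.70²)] / 58 = 197.5430
SE = √(s_p²(1/n₁ + 1/n₂)) = √(197.5430 × (1/30 + 1/30)) = 3.6290
t = (x̄₁ - x̄₂) / SE = (58.12 - 61.95) / 3.6290 = -3.83 / 3.6290 = -1.055
p-value = 0.2956

Since p-value > α = 0.1, we fail to reject H₀.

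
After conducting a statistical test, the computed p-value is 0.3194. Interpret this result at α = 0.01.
Since p = 0.3194 > α = 0.01, fail to reject H₀.
There is insufficient evidence to reject the null hypothesis; the result is not statistically significant at the 0.01 level.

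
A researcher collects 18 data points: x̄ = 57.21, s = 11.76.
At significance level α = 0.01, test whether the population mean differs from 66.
One-sample t-test:
H₀: μ = 66
H₁: μ ≠ 66
df = n - 1 = 17
t = (x̄ - μ₀) / (s/√n) = (57.21 - 66) / (11.76/√18) = -3.171
p-value = 0.0056

Since p-value < α = 0.01, we reject H₀.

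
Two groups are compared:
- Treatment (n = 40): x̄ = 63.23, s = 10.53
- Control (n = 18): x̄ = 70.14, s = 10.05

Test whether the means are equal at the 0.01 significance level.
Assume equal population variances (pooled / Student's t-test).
Student's two-sample t-test (equal variances):
H₀: μ₁ = μ₂
H₁: μ₁ ≠ μ₂
df = n₁ + n₂ - 2 = 56
Pooled variance s_p² = [(n₁-1)s₁² + (n₂-1)s₂²] / (n₁ + n₂ - 2) = [(39)(10.53²) + (17)(10.05²)] / 56 = 107.8821
SE = √(s_p²(1/n₁ + 1/n₂)) = √(107.8821 × (1/40 + 1/18)) = 2.9480
t = (x̄₁ - x̄₂) / SE = (63.23 - 70.14) / 2.9480 = -6.91 / 2.9480 = -2.344
p-value = 0.0227

Since p-value > α = 0.01, we fail to reject H₀.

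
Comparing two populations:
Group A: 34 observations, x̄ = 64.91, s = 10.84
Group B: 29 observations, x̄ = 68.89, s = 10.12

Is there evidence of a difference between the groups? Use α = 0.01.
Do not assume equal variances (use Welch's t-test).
Welch's two-sample t-test:
H₀: μ₁ = μ₂
H₁: μ₁ ≠ μ₂
s₁²/n₁ = 10.84²/34 = 3.4560,  s₂²/n₂ = 10.12²/29 = 3.5315
SE = √(s₁²/n₁ + s₂²/n₂) = √(3.4560 + 3.5315) = 2.6434
df (Welch-Satterthwaite) = (s₁²/n₁ + s₂²/n₂)² / [(s₁²/n₁)²/(n₁-1) + (s₂²/n₂)²/(n₂-1)] ≈ 60.48
t = (x̄₁ - x̄₂) / SE = (64.91 - 68.89) / 2.6434 = -3.98 / 2.6434 = -1.506
p-value = 0.1374

Since p-value > α = 0.01, we fail to reject H₀.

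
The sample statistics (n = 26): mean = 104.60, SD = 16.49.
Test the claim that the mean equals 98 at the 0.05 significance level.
One-sample t-test:
H₀: μ = 98
H₁: μ ≠ 98
df = n - 1 = 25
t = (x̄ - μ₀) / (s/√n) = (104.60 - 98) / (16.49/√26) = 2.041
p-value = 0.0520

Since p-value > α = 0.05, we fail to reject H₀.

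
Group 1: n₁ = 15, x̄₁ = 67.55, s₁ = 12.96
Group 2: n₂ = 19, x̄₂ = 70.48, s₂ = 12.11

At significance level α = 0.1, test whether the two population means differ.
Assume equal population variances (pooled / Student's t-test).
Student's two-sample t-test (equal variances):
H₀: μ₁ = μ₂
H₁: μ₁ ≠ μ₂
df = n₁ + n₂ - 2 = 32
Pooled variance s_p² = [(n₁-1)s₁² + (n₂-1)s₂²] / (n₁ + n₂ - 2) = [(14)(12.96²) + (18)(12.11²)] / 32 = 155.9750
SE = √(s_p²(1/n₁ + 1/n₂)) = √(155.9750 × (1/15 + 1/19)) = 4.3136
t = (x̄₁ - x̄₂) / SE = (67.55 - 70.48) / 4.3136 = -2.93 / 4.3136 = -0.679
p-value = 0.5019

Since p-value > α = 0.1, we fail to reject H₀.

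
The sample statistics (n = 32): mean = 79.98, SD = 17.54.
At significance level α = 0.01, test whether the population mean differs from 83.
One-sample t-test:
H₀: μ = 83
H₁: μ ≠ 83
df = n - 1 = 31
t = (x̄ - μ₀) / (s/√n) = (79.98 - 83) / (17.54/√32) = -0.974
p-value = 0.3376

Since p-value > α = 0.01, we fail to reject H₀.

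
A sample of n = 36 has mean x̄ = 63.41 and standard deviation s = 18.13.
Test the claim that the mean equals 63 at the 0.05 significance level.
One-sample t-test:
H₀: μ = 63
H₁: μ ≠ 63
df = n - 1 = 35
t = (x̄ - μ₀) / (s/√n) = (63.41 - 63) / (18.13/√36) = 0.136
p-value = 0.8928

Since p-value > α = 0.05, we fail to reject H₀.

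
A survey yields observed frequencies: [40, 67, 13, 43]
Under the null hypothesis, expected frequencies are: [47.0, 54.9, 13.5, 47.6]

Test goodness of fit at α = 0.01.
Chi-square goodness of fit test:
H₀: observed counts match expected distribution
H₁: observed counts differ from expected distribution
df = k - 1 = 3
χ² = Σ(O - E)²/E
   = (40 - 47.0)²/47.0 + (67 - 54.9)²/54.9 + (13 - 13.5)²/13.5 + (43 - 47.6)²/47.6
   = 1.043 + 2.667 + 0.019 + 0.445
   = 4.17
p-value = 0.2434

Since p-value > α = 0.01, we fail to reject H₀.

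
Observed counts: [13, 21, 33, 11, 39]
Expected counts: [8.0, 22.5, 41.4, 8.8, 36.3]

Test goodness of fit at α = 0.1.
Chi-square goodness of fit test:
H₀: observed counts match expected distribution
H₁: observed counts differ from expected distribution
df = k - 1 = 4
χ² = Σ(O - E)²/E
   = (13 - 8.0)²/8.0 + (21 - 22.5)²/22.5 + (33 - 41.4)²/41.4 + (11 - 8.8)²/8.8 + (39 - 36.3)²/36.3
   = 3.125 + 0.100 + 1.704 + 0.550 + 0.201
   = 5.68
p-value = 0.2243

Since p-value > α = 0.1, we fail to reject H₀.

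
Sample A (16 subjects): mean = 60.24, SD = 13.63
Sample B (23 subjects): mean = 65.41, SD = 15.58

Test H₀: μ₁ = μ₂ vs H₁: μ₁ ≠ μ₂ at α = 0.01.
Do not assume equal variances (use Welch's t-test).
Welch's two-sample t-test:
H₀: μ₁ = μ₂
H₁: μ₁ ≠ μ₂
s₁²/n₁ = 13.63²/16 = 11.6111,  s₂²/n₂ = 15.58²/23 = 10.5538
SE = √(s₁²/n₁ + s₂²/n₂) = √(11.6111 + 10.5538) = 4.7080
df (Welch-Satterthwaite) = (s₁²/n₁ + s₂²/n₂)² / [(s₁²/n₁)²/(n₁-1) + (s₂²/n₂)²/(n₂-1)] ≈ 34.97
t = (x̄₁ - x̄₂) / SE = (60.24 - 65.41) / 4.7080 = -5.17 / 4.7080 = -1.098
p-value = 0.2796

Since p-value > α = 0.01, we fail to reject H₀.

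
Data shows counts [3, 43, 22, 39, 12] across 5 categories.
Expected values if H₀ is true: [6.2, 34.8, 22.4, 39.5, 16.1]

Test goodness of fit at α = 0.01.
Chi-square goodness of fit test:
H₀: observed counts match expected distribution
H₁: observed counts differ from expected distribution
df = k - 1 = 4
χ² = Σ(O - E)²/E
   = (3 - 6.2)²/6.2 + (43 - 34.8)²/34.8 + (22 - 22.4)²/22.4 + (39 - 39.5)²/39.5 + (12 - 16.1)²/16.1
   = 1.652 + 1.932 + 0.007 + 0.006 + 1.044
   = 4.64
p-value = 0.3261

Since p-value > α = 0.01, we fail to reject H₀.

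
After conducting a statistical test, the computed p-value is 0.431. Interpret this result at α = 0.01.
Since p = 0.431 > α = 0.01, fail to reject H₀.
There is insufficient evidence to reject the null hypothesis; the result is not statistically significant at the 0.01 level.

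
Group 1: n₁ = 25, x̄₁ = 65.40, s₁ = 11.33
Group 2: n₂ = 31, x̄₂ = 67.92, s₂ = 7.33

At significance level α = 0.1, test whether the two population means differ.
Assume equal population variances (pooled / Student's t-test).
Student's two-sample t-test (equal variances):
H₀: μ₁ = μ₂
H₁: μ₁ ≠ μ₂
df = n₁ + n₂ - 2 = 54
Pooled variance s_p² = [(n₁-1)s₁² + (n₂-1)s₂²] / (n₁ + n₂ - 2) = [(24)(11.33²) + (30)(7.33²)] / 54 = 86.9022
SE = √(s_p²(1/n₁ + 1/n₂)) = √(86.9022 × (1/25 + 1/31)) = 2.5059
t = (x̄₁ - x̄₂) / SE = (65.40 - 67.92) / 2.5059 = -2.52 / 2.5059 = -1.006
p-value = 0.3191

Since p-value > α = 0.1, we fail to reject H₀.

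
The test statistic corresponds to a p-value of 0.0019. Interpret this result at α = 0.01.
Since p = 0.0019 < α = 0.01, reject H₀.
There is sufficient evidence to reject the null hypothesis; the result is statistically significant at the 0.01 level.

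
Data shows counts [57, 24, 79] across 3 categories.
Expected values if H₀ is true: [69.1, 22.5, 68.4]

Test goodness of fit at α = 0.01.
Chi-square goodness of fit test:
H₀: observed counts match expected distribution
H₁: observed counts differ from expected distribution
df = k - 1 = 2
χ² = Σ(O - E)²/E
   = (57 - 69.1)²/69.1 + (24 - 22.5)²/22.5 + (79 - 68.4)²/68.4
   = 2.119 + 0.100 + 1.643
   = 3.86
p-value = 0.1450

Since p-value > α = 0.01, we fail to reject H₀.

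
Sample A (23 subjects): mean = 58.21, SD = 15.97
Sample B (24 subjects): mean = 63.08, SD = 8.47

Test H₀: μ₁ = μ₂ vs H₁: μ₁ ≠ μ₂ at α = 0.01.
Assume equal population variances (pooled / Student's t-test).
Student's two-sample t-test (equal variances):
H₀: μ₁ = μ₂
H₁: μ₁ ≠ μ₂
df = n₁ + n₂ - 2 = 45
Pooled variance s_p² = [(n₁-1)s₁² + (n₂-1)s₂²] / (n₁ + n₂ - 2) = [(22)(15.97²) + (23)(8.47²)] / 45 = 161.3542
SE = √(s_p²(1/n₁ + 1/n₂)) = √(161.3542 × (1/23 + 1/24)) = 3.7065
t = (x̄₁ - x̄₂) / SE = (58.21 - 63.08) / 3.7065 = -4.87 / 3.7065 = -1.314
p-value = 0.1955

Since p-value > α = 0.01, we fail to reject H₀.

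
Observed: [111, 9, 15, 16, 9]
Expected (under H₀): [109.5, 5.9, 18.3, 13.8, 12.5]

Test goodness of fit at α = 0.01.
Chi-square goodness of fit test:
H₀: observed counts match expected distribution
H₁: observed counts differ from expected distribution
df = k - 1 = 4
χ² = Σ(O - E)²/E
   = (111 - 109.5)²/109.5 + (9 - 5.9)²/5.9 + (15 - 18.3)²/18.3 + (16 - 13.8)²/13.8 + (9 - 12.5)²/12.5
   = 0.021 + 1.629 + 0.595 + 0.351 + 0.980
   = 3.58
p-value = 0.4665

Since p-value > α = 0.01, we fail to reject H₀.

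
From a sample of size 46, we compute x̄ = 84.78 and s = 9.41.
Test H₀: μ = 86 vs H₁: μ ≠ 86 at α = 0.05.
One-sample t-test:
H₀: μ = 86
H₁: μ ≠ 86
df = n - 1 = 45
t = (x̄ - μ₀) / (s/√n) = (84.78 - 86) / (9.41/√46) = -0.879
p-value = 0.3839

Since p-value > α = 0.05, we fail to reject H₀.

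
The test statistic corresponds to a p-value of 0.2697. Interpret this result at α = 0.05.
Since p = 0.2697 > α = 0.05, fail to reject H₀.
There is insufficient evidence to reject the null hypothesis; the result is not statistically significant at the 0.05 level.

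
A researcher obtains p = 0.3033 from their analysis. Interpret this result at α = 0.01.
Since p = 0.3033 > α = 0.01, fail to reject H₀.
There is insufficient evidence to reject the null hypothesis; the result is not statistically significant at the 0.01 level.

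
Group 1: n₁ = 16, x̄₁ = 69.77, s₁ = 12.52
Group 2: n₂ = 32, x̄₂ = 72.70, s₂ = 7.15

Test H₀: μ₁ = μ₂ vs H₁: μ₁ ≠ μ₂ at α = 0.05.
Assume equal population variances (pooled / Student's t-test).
Student's two-sample t-test (equal variances):
H₀: μ₁ = μ₂
H₁: μ₁ ≠ μ₂
df = n₁ + n₂ - 2 = 46
Pooled variance s_p² = [(n₁-1)s₁² + (n₂-1)s₂²] / (n₁ + n₂ - 2) = [(15)(12.52²) + (31)(7.15²)] / 46 = 85.5664
SE = √(s_p²(1/n₁ + 1/n₂)) = √(85.5664 × (1/16 + 1/32)) = 2.8323
t = (x̄₁ - x̄₂) / SE = (69.77 - 72.70) / 2.8323 = -2.93 / 2.8323 = -1.034
p-value = 0.3063

Since p-value > α = 0.05, we fail to reject H₀.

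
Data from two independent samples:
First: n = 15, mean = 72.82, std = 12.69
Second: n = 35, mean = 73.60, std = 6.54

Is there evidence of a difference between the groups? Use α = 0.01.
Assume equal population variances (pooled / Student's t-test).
Student's two-sample t-test (equal variances):
H₀: μ₁ = μ₂
H₁: μ₁ ≠ μ₂
df = n₁ + n₂ - 2 = 48
Pooled variance s_p² = [(n₁-1)s₁² + (n₂-1)s₂²] / (n₁ + n₂ - 2) = [(14)(12.69²) + (34)(6.54²)] / 48 = 77.2654
SE = √(s_p²(1/n₁ + 1/n₂)) = √(77.2654 × (1/15 + 1/35)) = 2.7127
t = (x̄₁ - x̄₂) / SE = (72.82 - 73.60) / 2.7127 = -0.78 / 2.7127 = -0.288
p-value = 0.7749

Since p-value > α = 0.01, we fail to reject H₀.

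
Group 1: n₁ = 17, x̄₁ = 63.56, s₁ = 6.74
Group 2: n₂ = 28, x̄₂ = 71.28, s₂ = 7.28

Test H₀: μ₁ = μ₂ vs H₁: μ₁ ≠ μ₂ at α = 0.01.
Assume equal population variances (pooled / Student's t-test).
Student's two-sample t-test (equal variances):
H₀: μ₁ = μ₂
H₁: μ₁ ≠ μ₂
df = n₁ + n₂ - 2 = 43
Pooled variance s_p² = [(n₁-1)s₁² + (n₂-1)s₂²] / (n₁ + n₂ - 2) = [(16)(6.74²) + (27)(7.28²)] / 43 = 50.1814
SE = √(s_p²(1/n₁ + 1/n₂)) = √(50.1814 × (1/17 + 1/28)) = 2.1781
t = (x̄₁ - x̄₂) / SE = (63.56 - 71.28) / 2.1781 = -7.72 / 2.1781 = -3.544
p-value = 0.0010

Since p-value < α = 0.01, we reject H₀.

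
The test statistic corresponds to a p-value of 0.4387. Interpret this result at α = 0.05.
Since p = 0.4387 > α = 0.05, fail to reject H₀.
There is insufficient evidence to reject the null hypothesis; the result is not statistically significant at the 0.05 level.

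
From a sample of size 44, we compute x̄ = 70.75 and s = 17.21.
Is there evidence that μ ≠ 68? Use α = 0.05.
One-sample t-test:
H₀: μ = 68
H₁: μ ≠ 68
df = n - 1 = 43
t = (x̄ - μ₀) / (s/√n) = (70.75 - 68) / (17.21/√44) = 1.060
p-value = 0.2951

Since p-value > α = 0.05, we fail to reject H₀.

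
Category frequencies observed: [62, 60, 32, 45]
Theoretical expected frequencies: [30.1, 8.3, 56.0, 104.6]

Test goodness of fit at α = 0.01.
Chi-square goodness of fit test:
H₀: observed counts match expected distribution
H₁: observed counts differ from expected distribution
df = k - 1 = 3
χ² = Σ(O - E)²/E
   = (62 - 30.1)²/30.1 + (60 - 8.3)²/8.3 + (32 - 56.0)²/56.0 + (45 - 104.6)²/104.6
   = 33.808 + 322.035 + 10.286 + 33.959
   = 400.09
p-value < 0.0001

Since p-value < α = 0.01, we reject H₀.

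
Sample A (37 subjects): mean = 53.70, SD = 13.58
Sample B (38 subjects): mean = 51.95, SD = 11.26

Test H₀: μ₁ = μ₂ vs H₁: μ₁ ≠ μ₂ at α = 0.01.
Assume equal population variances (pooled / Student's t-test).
Student's two-sample t-test (equal variances):
H₀: μ₁ = μ₂
H₁: μ₁ ≠ μ₂
df = n₁ + n₂ - 2 = 73
Pooled variance s_p² = [(n₁-1)s₁² + (n₂-1)s₂²] / (n₁ + n₂ - 2) = [(36)(13.58²) + (37)(11.26²)] / 73 = 155.2073
SE = √(s_p²(1/n₁ + 1/n₂)) = √(155.2073 × (1/37 + 1/38)) = 2.8774
t = (x̄₁ - x̄₂) / SE = (53.70 - 51.95) / 2.8774 = 1.75 / 2.8774 = 0.608
p-value = 0.5449

Since p-value > α = 0.01, we fail to reject H₀.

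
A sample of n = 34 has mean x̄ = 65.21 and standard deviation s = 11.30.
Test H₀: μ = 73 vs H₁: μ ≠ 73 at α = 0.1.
One-sample t-test:
H₀: μ = 73
H₁: μ ≠ 73
df = n - 1 = 33
t = (x̄ - μ₀) / (s/√n) = (65.21 - 73) / (11.30/√34) = -4.020
p-value = 0.0003

Since p-value < α = 0.1, we reject H₀.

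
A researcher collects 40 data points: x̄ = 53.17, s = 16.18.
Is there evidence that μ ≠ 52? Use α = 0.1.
One-sample t-test:
H₀: μ = 52
H₁: μ ≠ 52
df = n - 1 = 39
t = (x̄ - μ₀) / (s/√n) = (53.17 - 52) / (16.18/√40) = 0.457
p-value = 0.6500

Since p-value > α = 0.1, we fail to reject H₀.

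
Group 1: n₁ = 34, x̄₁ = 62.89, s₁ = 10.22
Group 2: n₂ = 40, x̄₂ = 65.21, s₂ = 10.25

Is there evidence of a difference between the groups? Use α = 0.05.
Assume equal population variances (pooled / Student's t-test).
Student's two-sample t-test (equal variances):
H₀: μ₁ = μ₂
H₁: μ₁ ≠ μ₂
df = n₁ + n₂ - 2 = 72
Pooled variance s_p² = [(n₁-1)s₁² + (n₂-1)s₂²] / (n₁ + n₂ - 2) = [(33)(10.22²) + (39)(10.25²)] / 72 = 104.7810
SE = √(s_p²(1/n₁ + 1/n₂)) = √(104.7810 × (1/34 + 1/40)) = 2.3877
t = (x̄₁ - x̄₂) / SE = (62.89 - 65.21) / 2.3877 = -2.32 / 2.3877 = -0.972
p-value = 0.3345

Since p-value > α = 0.05, we fail to reject H₀.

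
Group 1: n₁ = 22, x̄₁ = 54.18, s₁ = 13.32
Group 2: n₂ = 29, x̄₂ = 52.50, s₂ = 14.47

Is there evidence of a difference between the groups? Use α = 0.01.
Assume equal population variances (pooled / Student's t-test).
Student's two-sample t-test (equal variances):
H₀: μ₁ = μ₂
H₁: μ₁ ≠ μ₂
df = n₁ + n₂ - 2 = 49
Pooled variance s_p² = [(n₁-1)s₁² + (n₂-1)s₂²] / (n₁ + n₂ - 2) = [(21)(13.32²) + (28)(14.47²)] / 49 = 195.6844
SE = √(s_p²(1/n₁ + 1/n₂)) = √(195.6844 × (1/22 + 1/29)) = 3.9551
t = (x̄₁ - x̄₂) / SE = (54.18 - 52.50) / 3.9551 = 1.68 / 3.9551 = 0.425
p-value = 0.6729

Since p-value > α = 0.01, we fail to reject H₀.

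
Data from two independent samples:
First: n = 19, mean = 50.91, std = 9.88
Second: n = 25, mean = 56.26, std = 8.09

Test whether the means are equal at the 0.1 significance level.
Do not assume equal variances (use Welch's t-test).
Welch's two-sample t-test:
H₀: μ₁ = μ₂
H₁: μ₁ ≠ μ₂
s₁²/n₁ = 9.88²/19 = 5.1376,  s₂²/n₂ = 8.09²/25 = 2.6179
SE = √(s₁²/n₁ + s₂²/n₂) = √(5.1376 + 2.6179) = 2.7849
df (Welch-Satterthwaite) = (s₁²/n₁ + s₂²/n₂)² / [(s₁²/n₁)²/(n₁-1) + (s₂²/n₂)²/(n₂-1)] ≈ 34.33
t = (x̄₁ - x̄₂) / SE = (50.91 - 56.26) / 2.7849 = -5.35 / 2.7849 = -1.921
p-value = 0.0631

Since p-value < α = 0.1, we reject H₀.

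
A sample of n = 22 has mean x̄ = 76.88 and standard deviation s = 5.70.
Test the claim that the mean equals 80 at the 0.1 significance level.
One-sample t-test:
H₀: μ = 80
H₁: μ ≠ 80
df = n - 1 = 21
t = (x̄ - μ₀) / (s/√n) = (76.88 - 80) / (5.70/√22) = -2.567
p-value = 0.0180

Since p-value < α = 0.1, we reject H₀.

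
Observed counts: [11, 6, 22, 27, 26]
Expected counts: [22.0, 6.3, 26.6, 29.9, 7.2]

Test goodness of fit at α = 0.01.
Chi-square goodness of fit test:
H₀: observed counts match expected distribution
H₁: observed counts differ from expected distribution
df = k - 1 = 4
χ² = Σ(O - E)²/E
   = (11 - 22.0)²/22.0 + (6 - 6.3)²/6.3 + (22 - 26.6)²/26.6 + (27 - 29.9)²/29.9 + (26 - 7.2)²/7.2
   = 5.500 + 0.014 + 0.795 + 0.281 + 49.089
   = 55.68
p-value < 0.0001

Since p-value < α = 0.01, we reject H₀.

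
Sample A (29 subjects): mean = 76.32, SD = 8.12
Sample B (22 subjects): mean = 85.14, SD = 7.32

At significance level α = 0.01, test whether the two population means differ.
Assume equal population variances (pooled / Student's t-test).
Student's two-sample t-test (equal variances):
H₀: μ₁ = μ₂
H₁: μ₁ ≠ μ₂
df = n₁ + n₂ - 2 = 49
Pooled variance s_p² = [(n₁-1)s₁² + (n₂-1)s₂²] / (n₁ + n₂ - 2) = [(28)(8.12²) + (21)(7.32²)] / 49 = 60.6407
SE = √(s_p²(1/n₁ + 1/n₂)) = √(60.6407 × (1/29 + 1/22)) = 2.2017
t = (x̄₁ - x̄₂) / SE = (76.32 - 85.14) / 2.2017 = -8.82 / 2.2017 = -4.006
p-value = 0.0002

Since p-value < α = 0.01, we reject H₀.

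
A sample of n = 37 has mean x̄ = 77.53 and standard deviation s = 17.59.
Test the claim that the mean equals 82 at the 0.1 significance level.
One-sample t-test:
H₀: μ = 82
H₁: μ ≠ 82
df = n - 1 = 36
t = (x̄ - μ₀) / (s/√n) = (77.53 - 82) / (17.59/√37) = -1.546
p-value = 0.1309

Since p-value > α = 0.1, we fail to reject H₀.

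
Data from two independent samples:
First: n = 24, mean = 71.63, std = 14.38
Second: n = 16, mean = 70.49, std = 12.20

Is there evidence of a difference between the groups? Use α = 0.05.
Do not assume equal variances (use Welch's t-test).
Welch's two-sample t-test:
H₀: μ₁ = μ₂
H₁: μ₁ ≠ μ₂
s₁²/n₁ = 14.38²/24 = 8.6160,  s₂²/n₂ = 12.20²/16 = 9.3025
SE = √(s₁²/n₁ + s₂²/n₂) = √(8.6160 + 9.3025) = 4.2330
df (Welch-Satterthwaite) = (s₁²/n₁ + s₂²/n₂)² / [(s₁²/n₁)²/(n₁-1) + (s₂²/n₂)²/(n₂-1)] ≈ 35.69
t = (x̄₁ - x̄₂) / SE = (71.63 - 70.49) / 4.2330 = 1.14 / 4.2330 = 0.269
p-value = 0.7892

Since p-value > α = 0.05, we fail to reject H₀.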